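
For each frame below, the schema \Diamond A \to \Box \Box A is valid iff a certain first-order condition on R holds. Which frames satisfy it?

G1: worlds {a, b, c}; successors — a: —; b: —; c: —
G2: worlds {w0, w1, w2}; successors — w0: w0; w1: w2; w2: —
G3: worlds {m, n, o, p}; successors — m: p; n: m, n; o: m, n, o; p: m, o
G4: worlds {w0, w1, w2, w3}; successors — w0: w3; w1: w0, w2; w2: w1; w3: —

The schema corresponds to a generalized confluence (Geach) condition: \forall x \forall y \forall z ((xRy \wedge x R^2 z) \to \exists w (y = w \wedge z = w)).
G1: ✓.
G2: ✓.
G3: fails — mRp, mR²m but p ≠ m.
G4: fails — w1Rw0, w1R²w1 but w0 ≠ w1.
Valid on: G1, G2.

G1, G2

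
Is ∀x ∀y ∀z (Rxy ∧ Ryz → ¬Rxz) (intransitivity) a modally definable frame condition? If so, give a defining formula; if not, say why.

If a class were modally definable it would be closed under surjective bounded morphisms (Goldblatt–Thomason).
The 7-cycle (worlds 0,1,2,3,4,5,6 with 0→1→2→3→4→5→6→0) is intransitive. Mapping every world to a single reflexive point • is a surjective bounded morphism; the reflexive point is not intransitive (R••∧R•• but R••).
So the class is not modally definable.

No — not modally definable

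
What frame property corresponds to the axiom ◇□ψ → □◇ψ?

This is the .2 axiom.
It corresponds to convergence: ∀x ∀y ∀z (Rxy ∧ Rxz → ∃w (Ryw ∧ Rzw)).

convergence: ∀x ∀y ∀z (Rxy ∧ Rxz → ∃w (Ryw ∧ Rzw))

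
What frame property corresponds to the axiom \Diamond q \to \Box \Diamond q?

the Euclidean property: \forall x \forall y \forall z (Rxy \wedge Rxz \to Ryz)

This schema is the 5 axiom.
It corresponds to the Euclidean property: \forall x \forall y \forall z (Rxy \wedge Rxz \to Ryz).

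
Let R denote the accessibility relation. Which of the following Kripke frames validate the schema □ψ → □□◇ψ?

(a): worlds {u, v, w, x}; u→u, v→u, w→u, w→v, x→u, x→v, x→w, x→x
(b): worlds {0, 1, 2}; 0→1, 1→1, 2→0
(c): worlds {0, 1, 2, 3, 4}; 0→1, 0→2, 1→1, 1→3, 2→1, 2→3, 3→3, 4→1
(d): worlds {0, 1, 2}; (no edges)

The schema corresponds to a generalized confluence (Geach) condition: ∀x ∀z (xR²z → ∃w (xRw ∧ zRw)).
(a): condition met.
(b): fails — 2R²1 but no w with 2Rw and 1Rw.
(c): fails — 0R²3 but no w with 0Rw and 3Rw.
(d): condition met.

(a), (d)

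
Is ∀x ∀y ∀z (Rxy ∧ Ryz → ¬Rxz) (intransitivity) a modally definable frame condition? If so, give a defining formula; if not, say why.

Modal frame validity is preserved under surjective bounded morphisms.
The 5-cycle (worlds a,b,c,d,e with a→b→c→d→e→a) is intransitive. Mapping every world to a single reflexive point • is a surjective bounded morphism; the reflexive point is not intransitive (R••∧R•• but R••).
So the class is not modally definable.

Not definable by any modal formula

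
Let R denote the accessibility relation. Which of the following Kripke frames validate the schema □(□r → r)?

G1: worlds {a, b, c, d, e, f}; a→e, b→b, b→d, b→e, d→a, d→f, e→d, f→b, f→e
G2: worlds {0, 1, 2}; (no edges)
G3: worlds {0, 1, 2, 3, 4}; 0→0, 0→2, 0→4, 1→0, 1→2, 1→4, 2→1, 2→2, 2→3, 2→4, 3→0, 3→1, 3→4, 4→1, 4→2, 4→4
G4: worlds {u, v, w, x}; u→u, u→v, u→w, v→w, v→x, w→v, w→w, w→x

The schema corresponds to shift-reflexivity: ∀x ∀y (Rxy → Ryy).
G1: fails — Rdf but not Rff.
G2: ✓.
G3: fails — R23 but not R33.
G4: fails — Ruv but not Rvv.

G2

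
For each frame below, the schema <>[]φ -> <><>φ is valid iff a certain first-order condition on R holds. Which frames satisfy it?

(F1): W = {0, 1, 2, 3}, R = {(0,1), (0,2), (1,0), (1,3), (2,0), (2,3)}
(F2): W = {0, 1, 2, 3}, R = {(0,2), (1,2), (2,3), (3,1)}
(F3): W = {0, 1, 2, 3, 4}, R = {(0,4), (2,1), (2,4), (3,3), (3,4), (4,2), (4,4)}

Frame correspondent (Sahlqvist): forall x forall y (xRy -> exists w (yRw & x R^2 w)) — i.e. a generalized confluence (Geach) condition.
(F1): fails — 1R3 but no w with 3Rw and 1R²w.
(F2): holds.
(F3): fails — 2R1 but no w with 1Rw and 2R²w.
Valid on: (F2).

(F2)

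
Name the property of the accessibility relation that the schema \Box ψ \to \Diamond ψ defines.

Suppose □ψ→◇ψ is valid. At any x set V(ψ)=W. Then □ψ at x, so ◇ψ at x, so x has a successor.
Conversely, on a frame with seriality the schema holds at every world under every valuation.
Frame condition: \forall x \exists y Rxy.

seriality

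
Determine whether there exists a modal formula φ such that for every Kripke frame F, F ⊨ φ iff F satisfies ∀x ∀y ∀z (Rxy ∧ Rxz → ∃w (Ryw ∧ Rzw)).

The condition is convergence. A defining modal formula is ◇□q → □◇q.
Suppose ◇□q→□◇q is valid. Take Rxy, Rxz and set V(q)={w : Ryw}. Then □q at y so ◇□q at x, so □◇q at x, so ◇q at z, giving w with Rzw and Ryw.

Definable; ◇□q → □◇q defines it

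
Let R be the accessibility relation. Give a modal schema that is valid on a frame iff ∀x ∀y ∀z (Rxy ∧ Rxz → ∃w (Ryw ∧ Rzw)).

This is convergence; the standard corresponding axiom is .2: ◇□q → □◇q.
Suppose ◇□q→□◇q is valid. Take Rxy, Rxz and set V(q)={w : Ryw}. Then □q at y so ◇□q at x, so □◇q at x, so ◇q at z, giving w with Rzw and Ryw.

◇□q → □◇q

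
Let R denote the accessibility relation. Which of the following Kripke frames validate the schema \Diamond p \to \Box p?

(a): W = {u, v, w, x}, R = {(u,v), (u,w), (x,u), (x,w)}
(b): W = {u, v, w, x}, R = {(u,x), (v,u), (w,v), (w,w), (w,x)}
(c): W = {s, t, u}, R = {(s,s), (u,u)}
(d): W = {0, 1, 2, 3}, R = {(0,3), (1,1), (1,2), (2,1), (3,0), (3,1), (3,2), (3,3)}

(c)

Frame correspondent (Sahlqvist): \forall x \forall y \forall z (Rxy \wedge Rxz \to y = z) — i.e. partial functionality.
(a): fails — u sees both v and w.
(b): fails — w sees both v and w.
(c): condition met.
(d): fails — 1 sees both 1 and 2.
Valid on: (c).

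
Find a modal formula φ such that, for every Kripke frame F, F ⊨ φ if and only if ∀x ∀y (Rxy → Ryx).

This is symmetry; the standard corresponding axiom is B: ψ → □◇ψ.
Suppose ψ→□◇ψ is valid. Take Rxy and set V(ψ)={x}. Then ψ at x, so □◇ψ at x, so ◇ψ at y, so some z with Ryz has ψ; z=x, i.e. Ryx.

ψ → □◇ψ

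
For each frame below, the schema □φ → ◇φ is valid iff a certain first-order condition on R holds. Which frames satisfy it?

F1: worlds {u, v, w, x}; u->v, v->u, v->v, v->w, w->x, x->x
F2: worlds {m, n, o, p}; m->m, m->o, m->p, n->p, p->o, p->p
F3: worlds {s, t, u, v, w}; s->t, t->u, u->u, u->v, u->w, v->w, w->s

This is the axiom for seriality; its first-order frame correspondent is ∀x ∃y Rxy.
F1: satisfies the condition.
F2: fails — world o has no successor.
F3: satisfies the condition.
Valid on: F1, F3.

F1, F3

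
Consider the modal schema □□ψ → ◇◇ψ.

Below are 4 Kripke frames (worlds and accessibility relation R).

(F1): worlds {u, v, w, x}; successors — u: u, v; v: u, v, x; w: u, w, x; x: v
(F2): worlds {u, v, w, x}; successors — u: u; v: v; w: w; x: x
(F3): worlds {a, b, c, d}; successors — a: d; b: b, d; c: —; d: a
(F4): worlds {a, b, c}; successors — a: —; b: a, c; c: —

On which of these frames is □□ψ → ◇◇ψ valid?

This is the axiom for a generalized confluence (Geach) condition; its first-order frame correspondent is ∀x ∃w (xR²w ∧ xR²w).
(F1): holds.
(F2): holds.
(F3): fails — at c but no w with cR²w and cR²w.
(F4): fails — at a but no w with aR²w and aR²w.

(F1), (F2)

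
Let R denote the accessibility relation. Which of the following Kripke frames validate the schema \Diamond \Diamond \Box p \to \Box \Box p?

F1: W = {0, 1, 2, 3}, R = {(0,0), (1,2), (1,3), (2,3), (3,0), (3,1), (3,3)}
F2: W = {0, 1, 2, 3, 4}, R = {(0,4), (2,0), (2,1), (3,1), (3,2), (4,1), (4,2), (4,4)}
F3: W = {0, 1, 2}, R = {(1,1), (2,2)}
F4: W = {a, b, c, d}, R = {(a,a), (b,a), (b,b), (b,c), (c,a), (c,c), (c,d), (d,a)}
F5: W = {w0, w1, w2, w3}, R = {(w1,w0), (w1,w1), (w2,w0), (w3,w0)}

F3

The schema corresponds to a generalized confluence (Geach) condition: \forall x \forall y \forall z ((x R^2 y \wedge x R^2 z) \to \exists w (yRw \wedge z = w)).
F1: fails — 1R²0, 1R²1 but no w with 0Rw and 1=w.
F2: fails — 0R²1, 0R²1 but no w with 1Rw and 1=w.
F3: satisfies the condition.
F4: fails — bR²a, bR²b but no w with aRw and b=w.
F5: fails — w1R²w0, w1R²w0 but no w with w0Rw and w0=w.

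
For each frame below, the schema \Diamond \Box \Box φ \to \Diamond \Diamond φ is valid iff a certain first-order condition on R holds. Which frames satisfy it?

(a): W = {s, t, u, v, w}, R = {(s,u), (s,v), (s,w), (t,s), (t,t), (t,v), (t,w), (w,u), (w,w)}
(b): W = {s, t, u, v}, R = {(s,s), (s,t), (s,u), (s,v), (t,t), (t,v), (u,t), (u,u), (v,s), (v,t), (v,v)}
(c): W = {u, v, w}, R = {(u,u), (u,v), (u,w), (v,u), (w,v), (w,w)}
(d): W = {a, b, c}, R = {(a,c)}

(b), (c)

The schema corresponds to a generalized confluence (Geach) condition: \forall x \forall y (xRy \to \exists w (y R^2 w \wedge x R^2 w)).
(a): fails — sRu but no w* with uR²w* and sR²w*.
(b): ✓.
(c): ✓.
(d): fails — aRc but no w with cR²w and aR²w.
Valid on: (b), (c).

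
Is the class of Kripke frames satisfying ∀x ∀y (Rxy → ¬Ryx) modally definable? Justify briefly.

Not definable by any modal formula

If a class were modally definable it would be closed under surjective bounded morphisms (Goldblatt–Thomason).
The 4-cycle (worlds 0,1,2,3 with 0→1→2→3→0) is asymmetric. Mapping every world to a single reflexive point • is a surjective bounded morphism, and the reflexive point is not asymmetric (R•• but asymmetry requires ¬R••).
So the class is not modally definable.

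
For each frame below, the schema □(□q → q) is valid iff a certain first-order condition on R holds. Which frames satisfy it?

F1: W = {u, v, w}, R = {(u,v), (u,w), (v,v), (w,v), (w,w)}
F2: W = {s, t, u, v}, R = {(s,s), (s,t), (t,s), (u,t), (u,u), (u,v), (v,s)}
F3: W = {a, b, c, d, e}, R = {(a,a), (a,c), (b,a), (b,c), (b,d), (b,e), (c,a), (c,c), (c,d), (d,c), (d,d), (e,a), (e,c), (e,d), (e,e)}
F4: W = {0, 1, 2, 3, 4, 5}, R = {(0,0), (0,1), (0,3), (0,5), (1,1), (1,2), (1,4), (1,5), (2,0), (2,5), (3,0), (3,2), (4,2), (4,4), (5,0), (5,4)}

Frame correspondent (Sahlqvist): ∀x ∀y (Rxy → Ryy) — i.e. shift-reflexivity.
F1: satisfies the condition.
F2: fails — Ruv but not Rvv.
F3: satisfies the condition.
F4: fails — R32 but not R22.
Valid on: F1, F3.

F1, F3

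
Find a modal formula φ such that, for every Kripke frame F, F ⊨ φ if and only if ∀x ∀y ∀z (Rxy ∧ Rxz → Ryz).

A defining formula is ◇s → □◇s (the 5 axiom).
Suppose ◇s→□◇s is valid. Take Rxy, Rxz and set V(s)={y}. Then ◇s at x, so □◇s at x, so ◇s at z, so some w with Rzw has s; w=y, i.e. Rzy. By symmetry of the argument, Ryz.

◇s → □◇s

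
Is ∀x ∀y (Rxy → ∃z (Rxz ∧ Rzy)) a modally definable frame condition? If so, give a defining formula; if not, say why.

Yes: it is density, defined by the C4 schema □□q → □q.
Suppose □□q→□q is valid. Take Rxy and set V(q)={w : xR²w}. Then □□q at x, so □q at x, so q at y, i.e. ∃z(Rxz∧Rzy).

Yes — defined by □□q → □q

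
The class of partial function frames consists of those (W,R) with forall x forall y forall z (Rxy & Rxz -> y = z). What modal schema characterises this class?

◇p → □p

This is partial functionality; the standard corresponding axiom is CD: ◇p → □p.
Suppose ◇p→□p is valid. Take Rxy, Rxz and set V(p)={y}. Then ◇p at x, so □p at x, so p at z, i.e. z=y.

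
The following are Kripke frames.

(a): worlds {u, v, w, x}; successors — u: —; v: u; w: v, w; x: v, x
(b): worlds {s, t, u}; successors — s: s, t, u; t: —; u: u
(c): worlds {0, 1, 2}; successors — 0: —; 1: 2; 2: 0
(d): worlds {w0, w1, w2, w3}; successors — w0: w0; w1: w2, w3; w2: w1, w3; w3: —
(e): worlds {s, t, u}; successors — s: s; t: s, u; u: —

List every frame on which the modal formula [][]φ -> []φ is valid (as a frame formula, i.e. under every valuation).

(b)

The schema corresponds to density: forall x forall y (Rxy -> exists z (Rxz & Rzy)).
(a): fails — Rvu but no z with Rvz and Rzu.
(b): ✓.
(c): fails — R12 but no z with R1z and Rz2.
(d): fails — Rw1w2 but no z with Rw1z and Rzw2.
(e): fails — Rtu but no z with Rtz and Rzu.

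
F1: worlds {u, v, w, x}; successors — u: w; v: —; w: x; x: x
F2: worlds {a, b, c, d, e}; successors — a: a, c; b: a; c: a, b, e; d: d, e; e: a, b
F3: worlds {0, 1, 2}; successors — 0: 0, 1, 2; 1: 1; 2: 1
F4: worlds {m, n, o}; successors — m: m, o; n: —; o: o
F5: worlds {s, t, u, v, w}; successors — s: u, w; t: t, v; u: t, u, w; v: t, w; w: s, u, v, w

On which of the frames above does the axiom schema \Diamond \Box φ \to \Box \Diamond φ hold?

The schema corresponds to convergence: \forall x \forall y \forall z (Rxy \wedge Rxz \to \exists w (Ryw \wedge Rzw)).
F1: satisfies the condition.
F2: fails — Rde and Rdd but e and d have no common successor.
F3: satisfies the condition.
F4: satisfies the condition.
F5: satisfies the condition.
Valid on: F1, F3, F4, F5.

F1, F3, F4, F5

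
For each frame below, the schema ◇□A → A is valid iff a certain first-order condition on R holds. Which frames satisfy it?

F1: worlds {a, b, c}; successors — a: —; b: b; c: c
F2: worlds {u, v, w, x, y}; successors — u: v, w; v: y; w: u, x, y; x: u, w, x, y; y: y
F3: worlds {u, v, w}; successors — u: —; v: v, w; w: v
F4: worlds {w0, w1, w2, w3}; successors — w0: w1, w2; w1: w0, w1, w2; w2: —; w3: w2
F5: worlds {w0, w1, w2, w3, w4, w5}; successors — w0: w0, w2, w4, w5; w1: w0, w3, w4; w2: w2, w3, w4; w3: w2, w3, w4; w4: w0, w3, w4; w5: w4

F1, F3

The schema corresponds to a generalized confluence (Geach) condition: ∀x ∀y (xRy → ∃w (yRw ∧ x = w)).
F1: ✓.
F2: fails — uRv but no t with vRt and u=t.
F3: ✓.
F4: fails — w0Rw2 but no w with w2Rw and w0=w.
F5: fails — w0Rw2 but no w with w2Rw and w0=w.
Valid on: F1, F3.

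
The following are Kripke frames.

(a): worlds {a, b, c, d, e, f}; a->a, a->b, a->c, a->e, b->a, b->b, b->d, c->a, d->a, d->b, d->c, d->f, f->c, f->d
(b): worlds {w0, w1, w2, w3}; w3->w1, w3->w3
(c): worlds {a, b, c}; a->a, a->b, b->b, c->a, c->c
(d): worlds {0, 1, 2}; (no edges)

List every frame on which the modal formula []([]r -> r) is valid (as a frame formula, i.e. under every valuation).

The schema corresponds to shift-reflexivity: forall x forall y (Rxy -> Ryy).
(a): fails — Rdc but not Rcc.
(b): fails — Rw3w1 but not Rw1w1.
(c): holds.
(d): holds.

(c), (d)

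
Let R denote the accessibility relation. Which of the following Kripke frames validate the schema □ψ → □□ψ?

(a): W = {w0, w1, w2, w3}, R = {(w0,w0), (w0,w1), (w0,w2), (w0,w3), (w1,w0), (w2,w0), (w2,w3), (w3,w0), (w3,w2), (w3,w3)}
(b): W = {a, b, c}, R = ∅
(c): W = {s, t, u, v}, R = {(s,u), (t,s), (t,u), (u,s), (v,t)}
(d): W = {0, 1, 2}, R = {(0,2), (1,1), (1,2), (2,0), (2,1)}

Frame correspondent (Sahlqvist): ∀x ∀y ∀z (Rxy ∧ Ryz → Rxz) — i.e. transitivity.
(a): fails — Rw1w0 and Rw0w1 but not Rw1w1.
(b): condition met.
(c): fails — Rus and Rsu but not Ruu.
(d): fails — R02 and R20 but not R00.
Valid on: (b).

(b)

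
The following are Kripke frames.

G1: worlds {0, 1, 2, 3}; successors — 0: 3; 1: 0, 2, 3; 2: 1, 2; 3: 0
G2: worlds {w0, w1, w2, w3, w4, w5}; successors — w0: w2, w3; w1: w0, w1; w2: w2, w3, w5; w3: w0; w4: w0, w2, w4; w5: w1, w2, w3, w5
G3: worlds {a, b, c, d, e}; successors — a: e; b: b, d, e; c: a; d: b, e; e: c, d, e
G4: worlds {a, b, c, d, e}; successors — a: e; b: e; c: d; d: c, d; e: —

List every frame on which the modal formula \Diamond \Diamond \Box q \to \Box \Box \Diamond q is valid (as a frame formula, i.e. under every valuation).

Frame correspondent (Sahlqvist): \forall x \forall y \forall z ((x R^2 y \wedge x R^2 z) \to \exists w (yRw \wedge zRw)) — i.e. a generalized confluence (Geach) condition.
G1: fails — 1R²0, 1R²2 but no w with 0Rw and 2Rw.
G2: fails — w0R²w0, w0R²w3 but no w with w0Rw and w3Rw.
G3: fails — aR²c, aR²d but no w with cRw and dRw.
G4: condition met.

G4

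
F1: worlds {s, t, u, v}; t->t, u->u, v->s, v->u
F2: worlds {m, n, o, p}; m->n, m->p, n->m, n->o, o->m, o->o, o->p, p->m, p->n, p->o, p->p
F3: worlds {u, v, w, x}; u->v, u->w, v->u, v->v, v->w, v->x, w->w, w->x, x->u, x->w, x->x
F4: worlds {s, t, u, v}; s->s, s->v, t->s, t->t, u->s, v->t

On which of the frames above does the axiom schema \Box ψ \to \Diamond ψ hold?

F2, F3, F4

This is the axiom for seriality; its first-order frame correspondent is \forall x \exists y Rxy.
F1: fails — world s has no successor.
F2: holds.
F3: holds.
F4: holds.
Valid on: F2, F3, F4.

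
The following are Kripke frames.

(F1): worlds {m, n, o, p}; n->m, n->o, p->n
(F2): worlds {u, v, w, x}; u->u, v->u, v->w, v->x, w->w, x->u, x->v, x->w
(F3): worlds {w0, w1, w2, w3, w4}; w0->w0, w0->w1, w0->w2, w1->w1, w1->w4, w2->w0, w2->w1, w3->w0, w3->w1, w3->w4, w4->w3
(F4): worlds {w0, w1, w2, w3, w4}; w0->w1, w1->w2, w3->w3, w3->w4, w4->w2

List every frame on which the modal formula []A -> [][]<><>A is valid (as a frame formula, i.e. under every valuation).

(F2)

The schema corresponds to a generalized confluence (Geach) condition: forall x forall z (x R^2 z -> exists w (xRw & z R^2 w)).
(F1): fails — pR²m but no w with pRw and mR²w.
(F2): satisfies the condition.
(F3): fails — w4R²w0 but no w with w4Rw and w0R²w.
(F4): fails — w0R²w2 but no w with w0Rw and w2R²w.
Valid on: (F2).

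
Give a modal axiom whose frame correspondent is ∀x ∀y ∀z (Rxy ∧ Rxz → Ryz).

The condition is the Euclidean property. The 5 schema ◇q → □◇q defines it.
Suppose ◇q→□◇q is valid. Take Rxy, Rxz and set V(q)={y}. Then ◇q at x, so □◇q at x, so ◇q at z, so some w with Rzw has q; w=y, i.e. Rzy. By symmetry of the argument, Ryz.

◇q → □◇q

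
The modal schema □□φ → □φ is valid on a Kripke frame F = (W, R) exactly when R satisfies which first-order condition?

This is the C4 axiom.
It corresponds to density: ∀x ∀y (Rxy → ∃z (Rxz ∧ Rzy)).

density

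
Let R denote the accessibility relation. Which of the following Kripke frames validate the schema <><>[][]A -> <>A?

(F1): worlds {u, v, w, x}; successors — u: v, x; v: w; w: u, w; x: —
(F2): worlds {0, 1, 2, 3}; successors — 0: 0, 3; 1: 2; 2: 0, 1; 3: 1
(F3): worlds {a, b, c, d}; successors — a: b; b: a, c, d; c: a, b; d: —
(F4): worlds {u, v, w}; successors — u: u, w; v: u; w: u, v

(F4)

This is the axiom for a generalized confluence (Geach) condition; its first-order frame correspondent is forall x forall y (x R^2 y -> exists w (y R^2 w & xRw)).
(F1): fails — wR²x but no t with xR²t and wRt.
(F2): fails — 0R²3 but no w with 3R²w and 0Rw.
(F3): fails — aR²a but no w with aR²w and aRw.
(F4): holds.
Valid on: (F4).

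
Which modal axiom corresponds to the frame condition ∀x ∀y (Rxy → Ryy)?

A defining formula is □(□p → p) (the T□ axiom).

□(□p → p)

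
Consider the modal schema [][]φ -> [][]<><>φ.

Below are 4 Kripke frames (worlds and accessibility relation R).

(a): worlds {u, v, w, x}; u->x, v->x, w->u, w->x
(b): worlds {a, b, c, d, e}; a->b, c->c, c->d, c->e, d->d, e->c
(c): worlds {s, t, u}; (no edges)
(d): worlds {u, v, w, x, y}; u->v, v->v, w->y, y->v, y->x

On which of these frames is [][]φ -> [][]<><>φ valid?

(b), (c)

Frame correspondent (Sahlqvist): forall x forall z (x R^2 z -> exists w (x R^2 w & z R^2 w)) — i.e. a generalized confluence (Geach) condition.
(a): fails — wR²x but no t with wR²t and xR²t.
(b): condition met.
(c): condition met.
(d): fails — wR²x but no t with wR²t and xR²t.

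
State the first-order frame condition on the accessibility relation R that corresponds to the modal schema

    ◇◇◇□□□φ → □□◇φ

This is a Sahlqvist (Geach-type) schema ◇^3□^3φ → □^2◇^1φ.
Minimal-valuation argument: fix x; take any y with xR^3y and any z with xR^2z. Set V(φ) to the set of worlds R-reachable from y in exactly 3 steps. Then □^3φ holds at y, so the antecedent holds at x; validity forces ◇^1φ at z, giving a w with zR^1w and yR^3w.
First-order correspondent: ∀x ∀y ∀z ((xR³y ∧ xR²z) → ∃w (yR³w ∧ zRw)).

∀x ∀y ∀z ((xR³y ∧ xR²z) → ∃w (yR³w ∧ zRw))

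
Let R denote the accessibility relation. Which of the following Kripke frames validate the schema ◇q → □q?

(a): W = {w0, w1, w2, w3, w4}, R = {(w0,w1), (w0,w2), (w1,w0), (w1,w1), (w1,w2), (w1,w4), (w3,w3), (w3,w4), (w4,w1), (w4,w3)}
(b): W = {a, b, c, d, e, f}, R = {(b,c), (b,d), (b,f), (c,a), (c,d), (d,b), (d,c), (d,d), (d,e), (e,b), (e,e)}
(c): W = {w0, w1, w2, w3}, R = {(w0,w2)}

(c)

The schema corresponds to partial functionality: ∀x ∀y ∀z (Rxy ∧ Rxz → y = z).
(a): fails — w0 sees both w1 and w2.
(b): fails — b sees both c and d.
(c): ✓.
Valid on: (c).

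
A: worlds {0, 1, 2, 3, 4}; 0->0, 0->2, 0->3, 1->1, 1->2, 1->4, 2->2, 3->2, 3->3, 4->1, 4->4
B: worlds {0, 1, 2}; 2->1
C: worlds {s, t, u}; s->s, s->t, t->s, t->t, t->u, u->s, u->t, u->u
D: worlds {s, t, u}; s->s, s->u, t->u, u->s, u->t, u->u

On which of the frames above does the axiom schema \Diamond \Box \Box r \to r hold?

C, D

Frame correspondent (Sahlqvist): \forall x \forall y (xRy \to \exists w (y R^2 w \wedge x = w)) — i.e. a generalized confluence (Geach) condition.
A: fails — 0R2 but no w with 2R²w and 0=w.
B: fails — 2R1 but no w with 1R²w and 2=w.
C: holds.
D: holds.
Valid on: C, D.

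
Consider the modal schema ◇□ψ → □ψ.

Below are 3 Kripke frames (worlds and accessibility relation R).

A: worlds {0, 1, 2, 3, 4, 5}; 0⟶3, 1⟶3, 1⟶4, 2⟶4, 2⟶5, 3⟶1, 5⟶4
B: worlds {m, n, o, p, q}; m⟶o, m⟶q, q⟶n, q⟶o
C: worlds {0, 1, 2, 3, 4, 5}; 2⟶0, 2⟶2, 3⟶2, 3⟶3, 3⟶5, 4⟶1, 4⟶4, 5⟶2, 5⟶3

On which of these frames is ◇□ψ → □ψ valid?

none

This is the axiom for the Euclidean property; its first-order frame correspondent is ∀x ∀y ∀z (Rxy ∧ Rxz → Ryz).
A: fails — R03 and R03 but not R33.
B: fails — Rmq and Rmq but not Rqq.
C: fails — R20 and R20 but not R00.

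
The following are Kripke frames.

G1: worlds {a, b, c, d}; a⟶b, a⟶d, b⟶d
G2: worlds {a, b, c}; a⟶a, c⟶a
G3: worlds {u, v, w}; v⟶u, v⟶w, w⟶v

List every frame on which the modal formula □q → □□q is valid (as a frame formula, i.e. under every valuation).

Frame correspondent (Sahlqvist): ∀x ∀y ∀z (Rxy ∧ Ryz → Rxz) — i.e. transitivity.
G1: condition met.
G2: condition met.
G3: fails — Rwv and Rvu but not Rwu.

G1, G2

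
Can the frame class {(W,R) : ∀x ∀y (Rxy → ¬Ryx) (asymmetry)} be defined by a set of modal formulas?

Not definable by any modal formula

Modal frame validity is preserved under surjective bounded morphisms.
The 5-cycle (worlds w0,w1,w2,w3,w4 with w0→w1→w2→w3→w4→w0) is asymmetric. Mapping every world to a single reflexive point • is a surjective bounded morphism, and the reflexive point is not asymmetric (R•• but asymmetry requires ¬R••).
Hence asymmetry is not modally definable.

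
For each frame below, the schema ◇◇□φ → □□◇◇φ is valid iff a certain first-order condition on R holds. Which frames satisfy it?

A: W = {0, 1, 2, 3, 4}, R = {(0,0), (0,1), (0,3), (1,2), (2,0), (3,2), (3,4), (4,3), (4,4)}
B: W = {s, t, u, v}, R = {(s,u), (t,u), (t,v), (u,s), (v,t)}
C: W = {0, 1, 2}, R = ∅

The schema corresponds to a generalized confluence (Geach) condition: ∀x ∀y ∀z ((xR²y ∧ xR²z) → ∃w (yRw ∧ zR²w)).
A: fails — 0R²1, 0R²1 but no w with 1Rw and 1R²w.
B: fails — sR²s, sR²s but no w with sRw and sR²w.
C: holds.

C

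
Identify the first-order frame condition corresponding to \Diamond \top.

seriality: \forall x \exists y Rxy

◇⊤ holds at w iff w has a successor, so frame-validity of ◇⊤ is exactly seriality. Equivalently via □φ → ◇φ:
Suppose □φ→◇φ is valid. At any x set V(φ)=W. Then □φ at x, so ◇φ at x, so x has a successor.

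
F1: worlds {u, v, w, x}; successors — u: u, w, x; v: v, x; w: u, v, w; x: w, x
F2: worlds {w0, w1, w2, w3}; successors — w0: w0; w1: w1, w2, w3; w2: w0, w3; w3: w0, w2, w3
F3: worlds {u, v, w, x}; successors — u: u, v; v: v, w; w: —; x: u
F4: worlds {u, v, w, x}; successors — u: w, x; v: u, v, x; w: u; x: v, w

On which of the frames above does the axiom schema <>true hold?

Frame correspondent (Sahlqvist): forall x exists y Rxy — i.e. seriality.
F1: condition met.
F2: condition met.
F3: fails — world w has no successor.
F4: condition met.

F1, F2, F4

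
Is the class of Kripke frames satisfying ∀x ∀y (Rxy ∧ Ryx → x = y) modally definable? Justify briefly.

Not definable by any modal formula

Any modally definable frame class is closed under surjective bounded morphisms.
The 8-cycle (worlds a,b,c,d,e,f,g,h with a→b→c→d→e→f→g→h→a) is antisymmetric. Sending even-indexed worlds to • and odd-indexed worlds to ∘ is a surjective bounded morphism onto the two-world frame with •↔∘, which is not antisymmetric.
So no modal formula (or set of formulas) defines exactly the antisymmetric frames.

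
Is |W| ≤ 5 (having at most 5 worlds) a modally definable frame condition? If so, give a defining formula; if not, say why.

Modal frame validity is preserved under disjoint unions.
Any modal formula valid on each of 6 disjoint one-world frames is valid on their disjoint union (validity is preserved under disjoint unions). Each one-world frame has |W|=1≤5, but the union has |W|=6.
Hence having at most 5 worlds is not modally definable.

No — not modally definable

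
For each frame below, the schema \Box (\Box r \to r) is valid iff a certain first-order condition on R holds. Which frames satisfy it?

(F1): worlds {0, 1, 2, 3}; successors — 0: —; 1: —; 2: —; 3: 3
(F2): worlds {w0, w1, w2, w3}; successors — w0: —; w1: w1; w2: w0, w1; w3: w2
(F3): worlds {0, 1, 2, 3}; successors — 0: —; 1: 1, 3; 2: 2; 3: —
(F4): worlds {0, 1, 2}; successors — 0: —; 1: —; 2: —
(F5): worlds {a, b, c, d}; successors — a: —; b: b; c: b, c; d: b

The schema corresponds to shift-reflexivity: \forall x \forall y (Rxy \to Ryy).
(F1): condition met.
(F2): fails — Rw3w2 but not Rw2w2.
(F3): fails — R13 but not R33.
(F4): condition met.
(F5): condition met.

(F1), (F4), (F5)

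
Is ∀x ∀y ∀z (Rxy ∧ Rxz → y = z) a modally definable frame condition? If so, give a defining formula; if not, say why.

The condition is partial functionality. A defining modal formula is ◇q → □q.

Yes, by ◇q → □q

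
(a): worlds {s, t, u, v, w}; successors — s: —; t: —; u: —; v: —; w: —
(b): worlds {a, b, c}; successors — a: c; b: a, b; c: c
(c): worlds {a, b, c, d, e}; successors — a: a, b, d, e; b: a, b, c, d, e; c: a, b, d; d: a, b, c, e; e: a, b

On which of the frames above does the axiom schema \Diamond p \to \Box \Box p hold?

(a)

This is the axiom for a generalized confluence (Geach) condition; its first-order frame correspondent is \forall x \forall y \forall z ((xRy \wedge x R^2 z) \to \exists w (y = w \wedge z = w)).
(a): satisfies the condition.
(b): fails — bRa, bR²b but a ≠ b.
(c): fails — aRa, aR²b but a ≠ b.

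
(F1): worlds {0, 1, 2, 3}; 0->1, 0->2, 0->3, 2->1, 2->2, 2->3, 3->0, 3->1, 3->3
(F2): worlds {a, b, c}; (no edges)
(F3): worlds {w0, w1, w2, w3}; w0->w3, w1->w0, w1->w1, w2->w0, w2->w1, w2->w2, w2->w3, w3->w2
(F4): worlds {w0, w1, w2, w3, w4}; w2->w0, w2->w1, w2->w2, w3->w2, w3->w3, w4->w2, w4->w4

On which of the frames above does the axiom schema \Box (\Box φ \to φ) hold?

(F2)

This is the axiom for shift-reflexivity; its first-order frame correspondent is \forall x \forall y (Rxy \to Ryy).
(F1): fails — R31 but not R11.
(F2): satisfies the condition.
(F3): fails — Rw1w0 but not Rw0w0.
(F4): fails — Rw2w1 but not Rw1w1.
Valid on: (F2).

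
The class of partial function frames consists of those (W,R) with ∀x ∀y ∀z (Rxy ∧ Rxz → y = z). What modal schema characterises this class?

◇p → □p

A defining formula is ◇p → □p (the CD axiom).
Suppose ◇p→□p is valid. Take Rxy, Rxz and set V(p)={y}. Then ◇p at x, so □p at x, so p at z, i.e. z=y.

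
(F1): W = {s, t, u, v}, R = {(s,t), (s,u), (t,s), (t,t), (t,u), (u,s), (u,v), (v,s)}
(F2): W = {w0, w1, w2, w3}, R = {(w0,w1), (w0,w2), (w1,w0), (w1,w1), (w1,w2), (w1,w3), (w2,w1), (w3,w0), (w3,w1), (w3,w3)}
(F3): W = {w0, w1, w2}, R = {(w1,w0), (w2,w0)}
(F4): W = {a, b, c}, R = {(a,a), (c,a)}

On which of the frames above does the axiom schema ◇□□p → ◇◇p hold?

(F1), (F2), (F4)

Frame correspondent (Sahlqvist): ∀x ∀y (xRy → ∃w (yR²w ∧ xR²w)) — i.e. a generalized confluence (Geach) condition.
(F1): holds.
(F2): holds.
(F3): fails — w1Rw0 but no w with w0R²w and w1R²w.
(F4): holds.
Valid on: (F1), (F2), (F4).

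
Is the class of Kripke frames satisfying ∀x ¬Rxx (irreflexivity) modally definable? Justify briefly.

If a class were modally definable it would be closed under surjective bounded morphisms (Goldblatt–Thomason).
The 2-cycle (worlds s,t with s→t→s) is irreflexive, and the map sending every world to a single reflexive point • is a surjective bounded morphism (forth: every edge maps to (•,•); back: every world has a successor). So any modal formula valid on the 2-cycle is also valid on the reflexive point, which is not irreflexive.
So the class is not modally definable.

No — not modally definable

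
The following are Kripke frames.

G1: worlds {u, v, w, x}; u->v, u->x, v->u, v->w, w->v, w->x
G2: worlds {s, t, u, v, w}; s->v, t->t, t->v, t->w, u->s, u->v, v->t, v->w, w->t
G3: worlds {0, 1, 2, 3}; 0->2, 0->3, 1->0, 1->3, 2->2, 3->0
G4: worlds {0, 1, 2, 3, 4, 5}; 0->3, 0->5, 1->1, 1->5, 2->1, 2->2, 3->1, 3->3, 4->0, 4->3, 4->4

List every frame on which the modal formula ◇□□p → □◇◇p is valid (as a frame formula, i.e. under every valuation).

The schema corresponds to a generalized confluence (Geach) condition: ∀x ∀y ∀z ((xRy ∧ xRz) → ∃w (yR²w ∧ zR²w)).
G1: fails — uRv, uRx but no t with vR²t and xR²t.
G2: ✓.
G3: ✓.
G4: fails — 0R3, 0R5 but no w with 3R²w and 5R²w.
Valid on: G2, G3.

G2, G3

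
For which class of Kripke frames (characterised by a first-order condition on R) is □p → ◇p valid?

seriality

This schema is the D axiom.
It corresponds to seriality: ∀x ∃y Rxy.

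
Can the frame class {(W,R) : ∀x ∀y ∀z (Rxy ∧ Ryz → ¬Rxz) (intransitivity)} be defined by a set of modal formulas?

Modal frame validity is preserved under surjective bounded morphisms.
The 7-cycle (worlds s,t,u,v,w,x,y with s→t→u→v→w→x→y→s) is intransitive. Mapping every world to a single reflexive point • is a surjective bounded morphism; the reflexive point is not intransitive (R••∧R•• but R••).
So the class is not modally definable.

No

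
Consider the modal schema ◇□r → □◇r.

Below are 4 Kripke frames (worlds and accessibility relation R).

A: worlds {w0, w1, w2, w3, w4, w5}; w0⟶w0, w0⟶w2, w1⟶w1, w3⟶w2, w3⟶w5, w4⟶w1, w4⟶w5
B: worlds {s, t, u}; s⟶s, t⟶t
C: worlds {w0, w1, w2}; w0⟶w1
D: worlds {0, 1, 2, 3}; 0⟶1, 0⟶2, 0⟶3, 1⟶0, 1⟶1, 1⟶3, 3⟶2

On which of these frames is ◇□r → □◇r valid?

B

Frame correspondent (Sahlqvist): ∀x ∀y ∀z (Rxy ∧ Rxz → ∃w (Ryw ∧ Rzw)) — i.e. convergence.
A: fails — Rw0w2 and Rw0w2 but w2 and w2 have no common successor.
B: condition met.
C: fails — Rw0w1 and Rw0w1 but w1 and w1 have no common successor.
D: fails — R02 and R02 but 2 and 2 have no common successor.
Valid on: B.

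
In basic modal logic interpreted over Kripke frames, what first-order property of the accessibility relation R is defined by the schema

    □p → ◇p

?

Suppose □p→◇p is valid. At any x set V(p)=W. Then □p at x, so ◇p at x, so x has a successor.
Conversely, any frame satisfying ∀x ∃y Rxy validates the schema.
So the correspondent is seriality.

seriality: ∀x ∃y Rxy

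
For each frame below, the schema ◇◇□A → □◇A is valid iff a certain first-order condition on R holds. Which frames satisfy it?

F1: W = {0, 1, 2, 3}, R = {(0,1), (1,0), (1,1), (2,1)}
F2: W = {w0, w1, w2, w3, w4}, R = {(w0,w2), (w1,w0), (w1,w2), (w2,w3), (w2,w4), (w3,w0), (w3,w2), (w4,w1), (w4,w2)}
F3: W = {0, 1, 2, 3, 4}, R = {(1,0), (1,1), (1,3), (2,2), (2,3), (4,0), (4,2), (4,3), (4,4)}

F1

This is the axiom for a generalized confluence (Geach) condition; its first-order frame correspondent is ∀x ∀y ∀z ((xR²y ∧ xRz) → ∃w (yRw ∧ zRw)).
F1: holds.
F2: fails — w0R²w3, w0Rw2 but no w with w3Rw and w2Rw.
F3: fails — 1R²0, 1R0 but no w with 0Rw and 0Rw.
Valid on: F1.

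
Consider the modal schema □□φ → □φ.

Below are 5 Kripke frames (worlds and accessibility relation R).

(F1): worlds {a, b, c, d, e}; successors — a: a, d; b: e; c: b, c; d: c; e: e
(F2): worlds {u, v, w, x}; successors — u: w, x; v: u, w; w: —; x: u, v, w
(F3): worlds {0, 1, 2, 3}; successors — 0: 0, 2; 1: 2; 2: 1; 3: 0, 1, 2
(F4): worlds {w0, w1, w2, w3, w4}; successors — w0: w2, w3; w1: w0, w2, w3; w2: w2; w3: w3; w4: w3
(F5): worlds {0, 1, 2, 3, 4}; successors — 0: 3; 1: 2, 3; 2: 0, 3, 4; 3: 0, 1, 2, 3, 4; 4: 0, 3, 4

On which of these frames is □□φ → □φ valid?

This is the axiom for density; its first-order frame correspondent is ∀x ∀y (Rxy → ∃z (Rxz ∧ Rzy)).
(F1): satisfies the condition.
(F2): fails — Rvu but no z with Rvz and Rzu.
(F3): fails — R12 but no z with R1z and Rz2.
(F4): fails — Rw1w0 but no z with Rw1z and Rzw0.
(F5): satisfies the condition.
Valid on: (F1), (F5).

(F1), (F5)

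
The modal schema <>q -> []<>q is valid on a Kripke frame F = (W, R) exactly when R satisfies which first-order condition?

the Euclidean property: forall x forall y forall z (Rxy & Rxz -> Ryz)

Suppose ◇q→□◇q is valid. Take Rxy, Rxz and set V(q)={y}. Then ◇q at x, so □◇q at x, so ◇q at z, so some w with Rzw has q; w=y, i.e. Rzy. By symmetry of the argument, Ryz.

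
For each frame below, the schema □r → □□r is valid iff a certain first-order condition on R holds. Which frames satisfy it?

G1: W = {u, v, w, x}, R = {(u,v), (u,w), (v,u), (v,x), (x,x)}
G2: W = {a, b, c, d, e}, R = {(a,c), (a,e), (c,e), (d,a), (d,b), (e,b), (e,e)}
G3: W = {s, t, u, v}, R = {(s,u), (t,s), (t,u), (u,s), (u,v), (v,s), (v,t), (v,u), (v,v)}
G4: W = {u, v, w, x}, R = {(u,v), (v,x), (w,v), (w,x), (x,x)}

none

The schema corresponds to transitivity: ∀x ∀y ∀z (Rxy ∧ Ryz → Rxz).
G1: fails — Ruv and Rvu but not Ruu.
G2: fails — Rae and Reb but not Rab.
G3: fails — Ruv and Rvt but not Rut.
G4: fails — Ruv and Rvx but not Rux.
Valid on no frame.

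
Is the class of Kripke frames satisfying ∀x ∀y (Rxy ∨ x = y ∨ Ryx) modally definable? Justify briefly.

If a class were modally definable it would be closed under disjoint unions (Goldblatt–Thomason).
Take 2 disjoint single-world reflexive frames: each is trivially connected, but their disjoint union has 2 worlds with no edge between distinct components, so it is not connected.
Hence connectedness of R is not modally definable.

Not definable by any modal formula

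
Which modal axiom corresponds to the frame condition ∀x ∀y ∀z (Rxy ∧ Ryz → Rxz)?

□p → □□p

The condition is transitivity. The 4 schema □p → □□p defines it.
Suppose □p→□□p is valid. Take Rxy, Ryz and set V(p)={w : Rxw}. Then □p at x, so □□p at x, so □p at y, so p at z, i.e. Rxz.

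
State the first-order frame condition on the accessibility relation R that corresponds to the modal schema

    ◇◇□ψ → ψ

∀x ∀y (xR²y → ∃w (yRw ∧ x = w))

This is a Sahlqvist (Geach-type) schema ◇^2□^1ψ → □^0◇^0ψ.
First-order correspondent: ∀x ∀y (xR²y → ∃w (yRw ∧ x = w)).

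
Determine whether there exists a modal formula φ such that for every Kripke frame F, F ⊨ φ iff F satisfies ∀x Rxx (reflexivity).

Yes: it is reflexivity, defined by the T schema □p → p.
Suppose □p→p is valid. At any x set V(p)={w : Rxw}. Then □p holds at x, so p holds at x, i.e. Rxx.

Yes — defined by □p → p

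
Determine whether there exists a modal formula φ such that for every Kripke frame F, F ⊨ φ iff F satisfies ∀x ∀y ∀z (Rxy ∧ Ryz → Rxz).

Yes, by □p → □□p

The condition is transitivity. A defining modal formula is □p → □□p.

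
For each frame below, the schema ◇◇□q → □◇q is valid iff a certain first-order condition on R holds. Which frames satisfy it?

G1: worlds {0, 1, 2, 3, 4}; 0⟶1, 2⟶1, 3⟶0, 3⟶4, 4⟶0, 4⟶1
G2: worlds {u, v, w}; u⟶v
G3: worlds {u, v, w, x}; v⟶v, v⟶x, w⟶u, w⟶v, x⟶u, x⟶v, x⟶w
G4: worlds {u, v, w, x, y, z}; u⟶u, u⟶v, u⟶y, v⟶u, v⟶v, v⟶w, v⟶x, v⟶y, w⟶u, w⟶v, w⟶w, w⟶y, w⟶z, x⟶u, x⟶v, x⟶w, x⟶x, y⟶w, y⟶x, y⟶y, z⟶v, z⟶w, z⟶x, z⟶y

G2, G4

This is the axiom for a generalized confluence (Geach) condition; its first-order frame correspondent is ∀x ∀y ∀z ((xR²y ∧ xRz) → ∃w (yRw ∧ zRw)).
G1: fails — 3R²1, 3R0 but no w with 1Rw and 0Rw.
G2: holds.
G3: fails — vR²u, vRv but no t with uRt and vRt.
G4: holds.
Valid on: G2, G4.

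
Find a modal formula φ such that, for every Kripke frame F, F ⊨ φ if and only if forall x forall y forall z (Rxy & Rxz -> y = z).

◇s → □s

This is partial functionality; the standard corresponding axiom is CD: ◇s → □s.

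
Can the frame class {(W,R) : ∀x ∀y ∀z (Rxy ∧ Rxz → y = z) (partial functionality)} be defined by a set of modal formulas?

The condition is partial functionality. A defining modal formula is ◇r → □r.

Yes, by ◇r → □r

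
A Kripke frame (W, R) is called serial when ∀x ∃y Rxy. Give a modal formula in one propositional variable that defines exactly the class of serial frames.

□ψ → ◇ψ

A defining formula is □ψ → ◇ψ (the D axiom).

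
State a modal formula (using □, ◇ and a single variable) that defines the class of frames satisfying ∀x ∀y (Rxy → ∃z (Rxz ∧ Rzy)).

□□p → □p

This is density; the standard corresponding axiom is C4: □□p → □p.
Suppose □□p→□p is valid. Take Rxy and set V(p)={w : xR²w}. Then □□p at x, so □p at x, so p at y, i.e. ∃z(Rxz∧Rzy).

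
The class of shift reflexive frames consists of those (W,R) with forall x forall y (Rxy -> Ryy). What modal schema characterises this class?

□(□ψ → ψ)

A defining formula is □(□ψ → ψ) (the T□ axiom).
Suppose □(□ψ→ψ) is valid. Take Rxy and set V(ψ)={w : Ryw}. Then at y, □ψ holds; since □(□ψ→ψ) at x, □ψ→ψ at y, so ψ at y, i.e. Ryy.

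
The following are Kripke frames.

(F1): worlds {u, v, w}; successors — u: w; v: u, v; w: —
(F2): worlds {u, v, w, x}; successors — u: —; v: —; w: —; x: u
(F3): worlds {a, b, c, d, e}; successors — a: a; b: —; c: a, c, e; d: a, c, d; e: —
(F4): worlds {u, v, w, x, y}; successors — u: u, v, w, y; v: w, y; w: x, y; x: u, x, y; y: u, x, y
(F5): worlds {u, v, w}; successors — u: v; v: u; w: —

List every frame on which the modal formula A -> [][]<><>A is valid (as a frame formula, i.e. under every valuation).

The schema corresponds to a generalized confluence (Geach) condition: forall x forall z (x R^2 z -> exists w (x = w & z R^2 w)).
(F1): fails — vR²u but no t with v=t and uR²t.
(F2): satisfies the condition.
(F3): fails — cR²a but no w with c=w and aR²w.
(F4): satisfies the condition.
(F5): satisfies the condition.
Valid on: (F2), (F4), (F5).

(F2), (F4), (F5)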